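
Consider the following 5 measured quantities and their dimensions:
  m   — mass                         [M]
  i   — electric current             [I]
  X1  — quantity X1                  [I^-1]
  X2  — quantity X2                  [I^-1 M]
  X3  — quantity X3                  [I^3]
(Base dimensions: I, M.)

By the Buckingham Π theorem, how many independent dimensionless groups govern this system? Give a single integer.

Write exponents as rows I,M / cols m,i,X1,X2,X3:
  I: [ 0  1 -1 -1  3]
  M: [ 1  0  0  1  0]
Echelon form has 2 nonzero rows (pivots: m,i)
n=5, r=2 ⇒ 3 dimensionless groups

3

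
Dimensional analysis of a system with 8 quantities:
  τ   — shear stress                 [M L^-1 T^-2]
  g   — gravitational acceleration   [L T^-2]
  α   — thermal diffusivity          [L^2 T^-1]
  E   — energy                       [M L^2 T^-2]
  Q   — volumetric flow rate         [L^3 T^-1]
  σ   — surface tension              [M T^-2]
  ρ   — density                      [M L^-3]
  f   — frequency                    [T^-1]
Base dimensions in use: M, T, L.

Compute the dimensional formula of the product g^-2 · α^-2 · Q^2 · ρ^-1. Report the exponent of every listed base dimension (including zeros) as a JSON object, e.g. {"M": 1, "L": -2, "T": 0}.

{"M": -1, "T": 4, "L": 3}

Exponent matrix [M,T,L] × [τ,g,α,E,Q,σ,ρ,f]:
  M: [ 1  0  0  1  0  1  1  0]
  T: [-2 -2 -1 -2 -1 -2  0 -1]
  L: [-1  1  2  2  3  0 -3  0]
  [M]: (-2)·0+(-2)·0+(2)·0+(-1)·1 = -1
  [T]: (-2)·-2+(-2)·-1+(2)·-1+(-1)·0 = 4
  [L]: (-2)·1+(-2)·2+(2)·3+(-1)·-3 = 3
⇒ M^-1 T^4 L^3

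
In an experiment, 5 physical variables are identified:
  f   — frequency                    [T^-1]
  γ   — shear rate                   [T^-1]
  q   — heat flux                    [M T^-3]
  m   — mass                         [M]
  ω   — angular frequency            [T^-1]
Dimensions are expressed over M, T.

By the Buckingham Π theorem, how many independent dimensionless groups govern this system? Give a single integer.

3

Exponent matrix [M,T] × [f,γ,q,m,ω]:
  M: [ 0  0  1  1  0]
  T: [-1 -1 -3  0 -1]
RREF → pivots at {f,q} ⇒ r = 2
5 vars − rank 2 = 3 Π groups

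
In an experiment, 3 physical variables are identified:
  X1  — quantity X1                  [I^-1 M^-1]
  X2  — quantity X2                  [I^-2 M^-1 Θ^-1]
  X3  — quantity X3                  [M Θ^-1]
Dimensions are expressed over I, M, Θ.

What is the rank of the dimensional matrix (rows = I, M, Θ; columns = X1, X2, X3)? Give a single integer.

Dimensional matrix (I×M×Θ by X1×X2×X3):
  I: [-1 -2  0]
  M: [-1 -1  1]
  Θ: [ 0 -1 -1]
Row reduction gives pivot columns X1,X2; rank = 2

2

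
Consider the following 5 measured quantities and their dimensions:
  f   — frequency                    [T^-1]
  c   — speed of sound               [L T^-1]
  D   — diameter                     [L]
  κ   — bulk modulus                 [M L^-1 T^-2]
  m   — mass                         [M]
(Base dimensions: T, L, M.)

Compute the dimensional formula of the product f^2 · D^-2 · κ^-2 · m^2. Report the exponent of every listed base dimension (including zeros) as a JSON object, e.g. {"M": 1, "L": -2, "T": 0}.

{"T": 2, "L": 0, "M": 0}

Exponent matrix [T,L,M] × [f,c,D,κ,m]:
  T: [-1 -1  0 -2  0]
  L: [ 0  1  1 -1  0]
  M: [ 0  0  0  1  1]
  [T]: (2)·-1+(-2)·0+(-2)·-2+(2)·0 = 2
  [L]: (2)·0+(-2)·1+(-2)·-1+(2)·0 = 0
  [M]: (2)·0+(-2)·0+(-2)·1+(2)·1 = 0
⇒ T^2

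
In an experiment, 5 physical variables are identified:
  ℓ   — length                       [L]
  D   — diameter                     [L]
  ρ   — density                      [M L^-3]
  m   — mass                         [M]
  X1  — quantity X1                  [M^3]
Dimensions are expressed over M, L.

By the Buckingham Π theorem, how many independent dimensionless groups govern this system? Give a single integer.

Exponent matrix [M,L] × [ℓ,D,ρ,m,X1]:
  M: [ 0  0  1  1  3]
  L: [ 1  1 -3  0  0]
Row reduction gives pivot columns ℓ,ρ; rank = 2
Π count = n − r = 5 − 2 = 3

3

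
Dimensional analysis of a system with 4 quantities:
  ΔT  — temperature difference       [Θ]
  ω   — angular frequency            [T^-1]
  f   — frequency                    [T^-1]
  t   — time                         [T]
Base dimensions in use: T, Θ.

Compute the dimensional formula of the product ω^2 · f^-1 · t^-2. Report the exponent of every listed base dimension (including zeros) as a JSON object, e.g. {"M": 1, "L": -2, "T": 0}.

{"T": -3, "Θ": 0}

Dimensional matrix (T×Θ by ΔT×ω×f×t):
  T: [ 0 -1 -1  1]
  Θ: [ 1  0  0  0]
  [T]: (2)·-1+(-1)·-1+(-2)·1 = -3
  [Θ]: (2)·0+(-1)·0+(-2)·0 = 0
⇒ T^-3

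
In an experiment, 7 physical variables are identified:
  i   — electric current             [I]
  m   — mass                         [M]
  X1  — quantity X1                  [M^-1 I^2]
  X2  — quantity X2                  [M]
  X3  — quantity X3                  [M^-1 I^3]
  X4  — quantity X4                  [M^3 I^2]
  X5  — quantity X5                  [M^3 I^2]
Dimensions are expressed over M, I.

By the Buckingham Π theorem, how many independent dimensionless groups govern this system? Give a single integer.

5

Write exponents as rows M,I / cols i,m,X1,X2,X3,X4,X5:
  M: [ 0  1 -1  1 -1  3  3]
  I: [ 1  0  2  0  3  2  2]
RREF → pivots at {i,m} ⇒ r = 2
Π count = n − r = 7 − 2 = 5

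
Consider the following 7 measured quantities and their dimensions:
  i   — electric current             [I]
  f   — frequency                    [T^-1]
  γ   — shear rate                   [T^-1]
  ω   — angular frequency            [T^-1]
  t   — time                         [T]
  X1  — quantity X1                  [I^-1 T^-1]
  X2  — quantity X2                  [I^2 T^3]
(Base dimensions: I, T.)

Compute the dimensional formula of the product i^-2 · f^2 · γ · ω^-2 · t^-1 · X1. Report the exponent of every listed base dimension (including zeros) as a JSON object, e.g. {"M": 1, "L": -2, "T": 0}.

Write exponents as rows I,T / cols i,f,γ,ω,t,X1,X2:
  I: [ 1  0  0  0  0 -1  2]
  T: [ 0 -1 -1 -1  1 -1  3]
  [I]: (-2)·1+(2)·0+(1)·0+(-2)·0+(-1)·0+(1)·-1 = -3
  [T]: (-2)·0+(2)·-1+(1)·-1+(-2)·-1+(-1)·1+(1)·-1 = -3
⇒ I^-3 T^-3

{"I": -3, "T": -3}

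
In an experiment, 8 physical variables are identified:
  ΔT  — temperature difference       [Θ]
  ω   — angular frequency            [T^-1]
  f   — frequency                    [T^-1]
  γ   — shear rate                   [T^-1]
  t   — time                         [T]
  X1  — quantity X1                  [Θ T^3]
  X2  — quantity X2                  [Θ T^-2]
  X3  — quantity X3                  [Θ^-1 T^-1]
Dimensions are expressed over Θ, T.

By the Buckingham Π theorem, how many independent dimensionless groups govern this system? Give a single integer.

6

Dimensional matrix (Θ×T by ΔT×ω×f×γ×t×X1×X2×X3):
  Θ: [ 1  0  0  0  0  1  1 -1]
  T: [ 0 -1 -1 -1  1  3 -2 -1]
RREF → pivots at {ΔT,ω} ⇒ r = 2
Π count = n − r = 8 − 2 = 6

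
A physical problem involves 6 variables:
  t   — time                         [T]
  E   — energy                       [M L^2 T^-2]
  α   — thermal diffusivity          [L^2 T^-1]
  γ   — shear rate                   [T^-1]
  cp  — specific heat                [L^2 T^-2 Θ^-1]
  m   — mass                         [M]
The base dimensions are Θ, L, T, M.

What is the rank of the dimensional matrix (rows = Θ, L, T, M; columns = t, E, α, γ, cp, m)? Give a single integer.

4

Exponent matrix [Θ,L,T,M] × [t,E,α,γ,cp,m]:
  Θ: [ 0  0  0  0 -1  0]
  L: [ 0  2  2  0  2  0]
  T: [ 1 -2 -1 -1 -2  0]
  M: [ 0  1  0  0  0  1]
Echelon form has 4 nonzero rows (pivots: t,E,α,cp)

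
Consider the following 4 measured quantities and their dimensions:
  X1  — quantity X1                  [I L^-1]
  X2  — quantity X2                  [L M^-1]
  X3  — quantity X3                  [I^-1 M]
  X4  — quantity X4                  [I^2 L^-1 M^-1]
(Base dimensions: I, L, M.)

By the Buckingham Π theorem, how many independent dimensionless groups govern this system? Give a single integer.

Exponent matrix [I,L,M] × [X1,X2,X3,X4]:
  I: [ 1  0 -1  2]
  L: [-1  1  0 -1]
  M: [ 0 -1  1 -1]
RREF → pivots at {X1,X2} ⇒ r = 2
Π count = n − r = 4 − 2 = 2

2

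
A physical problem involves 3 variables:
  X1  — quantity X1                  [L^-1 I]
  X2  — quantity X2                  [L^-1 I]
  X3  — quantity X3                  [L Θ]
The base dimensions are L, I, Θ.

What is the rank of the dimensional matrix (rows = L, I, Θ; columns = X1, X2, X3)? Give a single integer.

2

Dimensional matrix (L×I×Θ by X1×X2×X3):
  L: [-1 -1  1]
  I: [ 1  1  0]
  Θ: [ 0  0  1]
RREF → pivots at {X1,X3} ⇒ r = 2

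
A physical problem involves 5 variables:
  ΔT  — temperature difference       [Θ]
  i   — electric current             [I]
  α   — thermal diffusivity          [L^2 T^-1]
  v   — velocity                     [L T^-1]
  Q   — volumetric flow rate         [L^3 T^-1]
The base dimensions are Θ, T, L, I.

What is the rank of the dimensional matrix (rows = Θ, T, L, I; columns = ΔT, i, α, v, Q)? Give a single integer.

4

Write exponents as rows Θ,T,L,I / cols ΔT,i,α,v,Q:
  Θ: [ 1  0  0  0  0]
  T: [ 0  0 -1 -1 -1]
  L: [ 0  0  2  1  3]
  I: [ 0  1  0  0  0]
Row reduction gives pivot columns ΔT,i,α,v; rank = 4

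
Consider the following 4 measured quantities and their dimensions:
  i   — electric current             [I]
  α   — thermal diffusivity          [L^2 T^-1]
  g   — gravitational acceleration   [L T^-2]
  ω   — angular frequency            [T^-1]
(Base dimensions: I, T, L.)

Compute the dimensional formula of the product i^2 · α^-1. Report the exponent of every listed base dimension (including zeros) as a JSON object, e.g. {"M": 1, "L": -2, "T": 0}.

{"I": 2, "T": 1, "L": -2}

Dimensional matrix (I×T×L by i×α×g×ω):
  I: [ 1  0  0  0]
  T: [ 0 -1 -2 -1]
  L: [ 0  2  1  0]
  [I]: (2)·1+(-1)·0 = 2
  [T]: (2)·0+(-1)·-1 = 1
  [L]: (2)·0+(-1)·2 = -2
⇒ I^2 T L^-2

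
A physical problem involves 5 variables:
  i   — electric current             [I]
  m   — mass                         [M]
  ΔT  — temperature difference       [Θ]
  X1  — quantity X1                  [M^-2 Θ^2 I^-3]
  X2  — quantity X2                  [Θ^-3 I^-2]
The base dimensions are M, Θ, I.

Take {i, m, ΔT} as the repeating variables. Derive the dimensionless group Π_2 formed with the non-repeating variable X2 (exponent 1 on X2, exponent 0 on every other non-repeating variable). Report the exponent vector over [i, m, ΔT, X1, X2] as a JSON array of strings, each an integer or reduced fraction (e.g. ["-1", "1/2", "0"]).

["2", "0", "3", "0", "1"]

Exponent matrix [M,Θ,I] × [i,m,ΔT,X1,X2]:
  M: [ 0  1  0 -2  0]
  Θ: [ 0  0  1  2 -3]
  I: [ 1  0  0 -3 -2]
Row reduction gives pivot columns i,m,ΔT; rank = 3
Repeat: i,m,ΔT; free: X1,X2
RREF:
  r0: [   1    0    0   -3   -2]
  r1: [   0    1    0   -2    0]
  r2: [   0    0    1    2   -3]
Fix exponent of X2 at 1, X1 at 0; solve each RREF row for its pivot's exponent:
  r0: exp(i) + (-2)·1 = 0 ⇒ exp(i) = 2
  r1: exp(m) + (0)·1 = 0 ⇒ exp(m) = 0
  r2: exp(ΔT) + (-3)·1 = 0 ⇒ exp(ΔT) = 3
Π_2 = i^2 · ΔT^3 · X2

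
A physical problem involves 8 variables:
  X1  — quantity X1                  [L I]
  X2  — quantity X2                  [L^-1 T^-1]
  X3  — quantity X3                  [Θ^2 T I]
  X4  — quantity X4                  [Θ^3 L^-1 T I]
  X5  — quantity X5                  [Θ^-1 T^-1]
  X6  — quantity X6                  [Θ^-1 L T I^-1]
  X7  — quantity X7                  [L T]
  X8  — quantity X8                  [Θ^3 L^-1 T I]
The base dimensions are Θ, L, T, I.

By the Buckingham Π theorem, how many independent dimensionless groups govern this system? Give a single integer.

Dimensional matrix (Θ×L×T×I by X1×X2×X3×X4×X5×X6×X7×X8):
  Θ: [ 0  0  2  3 -1 -1  0  3]
  L: [ 1 -1  0 -1  0  1  1 -1]
  T: [ 0 -1  1  1 -1  1  1  1]
  I: [ 1  0  1  1  0 -1  0  1]
Echelon form has 3 nonzero rows (pivots: X1,X2,X3)
n=8, r=3 ⇒ 5 dimensionless groups

5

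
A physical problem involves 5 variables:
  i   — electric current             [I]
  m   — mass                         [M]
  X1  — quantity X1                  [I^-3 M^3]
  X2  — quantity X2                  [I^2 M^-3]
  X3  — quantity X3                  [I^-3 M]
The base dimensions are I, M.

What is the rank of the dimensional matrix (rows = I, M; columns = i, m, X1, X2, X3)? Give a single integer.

Dimensional matrix (I×M by i×m×X1×X2×X3):
  I: [ 1  0 -3  2 -3]
  M: [ 0  1  3 -3  1]
Echelon form has 2 nonzero rows (pivots: i,m)

2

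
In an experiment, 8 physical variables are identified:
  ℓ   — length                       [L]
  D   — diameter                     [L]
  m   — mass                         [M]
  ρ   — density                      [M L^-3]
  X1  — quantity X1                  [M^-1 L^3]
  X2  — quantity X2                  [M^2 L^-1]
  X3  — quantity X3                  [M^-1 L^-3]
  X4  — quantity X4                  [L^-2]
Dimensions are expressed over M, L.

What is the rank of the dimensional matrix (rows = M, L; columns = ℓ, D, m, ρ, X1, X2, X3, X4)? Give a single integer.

2

Exponent matrix [M,L] × [ℓ,D,m,ρ,X1,X2,X3,X4]:
  M: [ 0  0  1  1 -1  2 -1  0]
  L: [ 1  1  0 -3  3 -1 -3 -2]
Row reduction gives pivot columns ℓ,m; rank = 2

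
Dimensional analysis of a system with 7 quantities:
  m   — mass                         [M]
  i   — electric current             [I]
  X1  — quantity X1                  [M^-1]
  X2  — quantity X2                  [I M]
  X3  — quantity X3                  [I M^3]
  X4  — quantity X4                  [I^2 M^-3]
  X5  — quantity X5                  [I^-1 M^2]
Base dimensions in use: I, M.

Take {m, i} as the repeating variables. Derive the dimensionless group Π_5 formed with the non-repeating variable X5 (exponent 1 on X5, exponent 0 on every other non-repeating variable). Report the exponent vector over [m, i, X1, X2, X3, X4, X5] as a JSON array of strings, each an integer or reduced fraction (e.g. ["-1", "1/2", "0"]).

Write exponents as rows I,M / cols m,i,X1,X2,X3,X4,X5:
  I: [ 0  1  0  1  1  2 -1]
  M: [ 1  0 -1  1  3 -3  2]
Echelon form has 2 nonzero rows (pivots: m,i)
Repeat: m,i; free: X1,X2,X3,X4,X5
RREF:
  r0: [   1    0   -1    1    3   -3    2]
  r1: [   0    1    0    1    1    2   -1]
Fix exponent of X5 at 1, X1 at 0, X2 at 0, X3 at 0, X4 at 0; solve each RREF row for its pivot's exponent:
  r0: exp(m) + (2)·1 = 0 ⇒ exp(m) = -2
  r1: exp(i) + (-1)·1 = 0 ⇒ exp(i) = 1
Π_5 = m^-2 · i · X5

["-2", "1", "0", "0", "0", "0", "1"]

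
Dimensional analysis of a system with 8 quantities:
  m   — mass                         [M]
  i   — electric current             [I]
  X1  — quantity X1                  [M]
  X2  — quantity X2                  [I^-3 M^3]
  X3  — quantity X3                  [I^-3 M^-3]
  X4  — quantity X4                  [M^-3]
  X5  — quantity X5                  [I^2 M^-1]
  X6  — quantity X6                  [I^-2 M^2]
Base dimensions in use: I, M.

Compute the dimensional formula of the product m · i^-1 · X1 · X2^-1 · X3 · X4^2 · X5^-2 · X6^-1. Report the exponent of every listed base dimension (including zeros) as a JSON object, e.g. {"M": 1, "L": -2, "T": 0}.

{"I": -3, "M": -10}

Dimensional matrix (I×M by m×i×X1×X2×X3×X4×X5×X6):
  I: [ 0  1  0 -3 -3  0  2 -2]
  M: [ 1  0  1  3 -3 -3 -1  2]
  [I]: (1)·0+(-1)·1+(1)·0+(-1)·-3+(1)·-3+(2)·0+(-2)·2+(-1)·-2 = -3
  [M]: (1)·1+(-1)·0+(1)·1+(-1)·3+(1)·-3+(2)·-3+(-2)·-1+(-1)·2 = -10
⇒ I^-3 M^-10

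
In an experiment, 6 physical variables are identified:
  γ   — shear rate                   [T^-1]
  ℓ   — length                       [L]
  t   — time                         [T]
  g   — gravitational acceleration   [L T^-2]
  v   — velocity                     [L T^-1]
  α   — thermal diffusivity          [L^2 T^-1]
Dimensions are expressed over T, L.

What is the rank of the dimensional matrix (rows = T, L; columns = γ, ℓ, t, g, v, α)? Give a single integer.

Exponent matrix [T,L] × [γ,ℓ,t,g,v,α]:
  T: [-1  0  1 -2 -1 -1]
  L: [ 0  1  0  1  1  2]
RREF → pivots at {γ,ℓ} ⇒ r = 2

2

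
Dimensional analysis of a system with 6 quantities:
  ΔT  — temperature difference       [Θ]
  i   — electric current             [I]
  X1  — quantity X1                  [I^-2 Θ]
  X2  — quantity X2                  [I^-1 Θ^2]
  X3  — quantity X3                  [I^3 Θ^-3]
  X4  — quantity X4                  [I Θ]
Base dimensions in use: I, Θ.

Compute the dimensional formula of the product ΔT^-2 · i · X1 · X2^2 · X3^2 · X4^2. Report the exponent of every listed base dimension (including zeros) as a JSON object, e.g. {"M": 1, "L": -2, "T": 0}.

Dimensional matrix (I×Θ by ΔT×i×X1×X2×X3×X4):
  I: [ 0  1 -2 -1  3  1]
  Θ: [ 1  0  1  2 -3  1]
  [I]: (-2)·0+(1)·1+(1)·-2+(2)·-1+(2)·3+(2)·1 = 5
  [Θ]: (-2)·1+(1)·0+(1)·1+(2)·2+(2)·-3+(2)·1 = -1
⇒ I^5 Θ^-1

{"I": 5, "Θ": -1}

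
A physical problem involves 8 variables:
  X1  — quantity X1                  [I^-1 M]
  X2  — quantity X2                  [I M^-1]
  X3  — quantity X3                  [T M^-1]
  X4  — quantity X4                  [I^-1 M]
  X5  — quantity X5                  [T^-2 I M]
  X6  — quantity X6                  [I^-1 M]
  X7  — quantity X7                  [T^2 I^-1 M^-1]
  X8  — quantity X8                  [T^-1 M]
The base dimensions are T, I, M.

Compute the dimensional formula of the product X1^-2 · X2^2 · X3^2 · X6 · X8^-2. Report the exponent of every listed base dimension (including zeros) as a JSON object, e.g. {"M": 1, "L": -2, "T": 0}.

Exponent matrix [T,I,M] × [X1,X2,X3,X4,X5,X6,X7,X8]:
  T: [ 0  0  1  0 -2  0  2 -1]
  I: [-1  1  0 -1  1 -1 -1  0]
  M: [ 1 -1 -1  1  1  1 -1  1]
  [T]: (-2)·0+(2)·0+(2)·1+(1)·0+(-2)·-1 = 4
  [I]: (-2)·-1+(2)·1+(2)·0+(1)·-1+(-2)·0 = 3
  [M]: (-2)·1+(2)·-1+(2)·-1+(1)·1+(-2)·1 = -7
⇒ T^4 I^3 M^-7

{"T": 4, "I": 3, "M": -7}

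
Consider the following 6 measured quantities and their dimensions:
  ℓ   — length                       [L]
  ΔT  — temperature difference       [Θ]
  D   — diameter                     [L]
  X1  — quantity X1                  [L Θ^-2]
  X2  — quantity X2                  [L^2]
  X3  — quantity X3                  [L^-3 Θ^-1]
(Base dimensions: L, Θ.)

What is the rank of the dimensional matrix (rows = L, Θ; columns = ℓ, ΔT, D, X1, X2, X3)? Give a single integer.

Exponent matrix [L,Θ] × [ℓ,ΔT,D,X1,X2,X3]:
  L: [ 1  0  1  1  2 -3]
  Θ: [ 0  1  0 -2  0 -1]
RREF → pivots at {ℓ,ΔT} ⇒ r = 2

2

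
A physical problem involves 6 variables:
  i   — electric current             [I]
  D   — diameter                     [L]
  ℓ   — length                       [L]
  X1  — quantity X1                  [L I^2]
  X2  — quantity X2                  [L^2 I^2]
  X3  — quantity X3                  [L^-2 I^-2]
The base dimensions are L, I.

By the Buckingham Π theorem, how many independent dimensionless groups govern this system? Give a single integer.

Write exponents as rows L,I / cols i,D,ℓ,X1,X2,X3:
  L: [ 0  1  1  1  2 -2]
  I: [ 1  0  0  2  2 -2]
Row reduction gives pivot columns i,D; rank = 2
n=6, r=2 ⇒ 4 dimensionless groups

4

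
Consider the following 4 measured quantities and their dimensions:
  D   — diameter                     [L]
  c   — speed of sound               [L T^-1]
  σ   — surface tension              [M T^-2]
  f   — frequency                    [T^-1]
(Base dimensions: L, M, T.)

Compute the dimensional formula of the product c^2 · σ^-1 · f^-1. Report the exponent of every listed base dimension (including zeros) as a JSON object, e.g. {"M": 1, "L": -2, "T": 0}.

Exponent matrix [L,M,T] × [D,c,σ,f]:
  L: [ 1  1  0  0]
  M: [ 0  0  1  0]
  T: [ 0 -1 -2 -1]
  [L]: (2)·1+(-1)·0+(-1)·0 = 2
  [M]: (2)·0+(-1)·1+(-1)·0 = -1
  [T]: (2)·-1+(-1)·-2+(-1)·-1 = 1
⇒ L^2 M^-1 T

{"L": 2, "M": -1, "T": 1}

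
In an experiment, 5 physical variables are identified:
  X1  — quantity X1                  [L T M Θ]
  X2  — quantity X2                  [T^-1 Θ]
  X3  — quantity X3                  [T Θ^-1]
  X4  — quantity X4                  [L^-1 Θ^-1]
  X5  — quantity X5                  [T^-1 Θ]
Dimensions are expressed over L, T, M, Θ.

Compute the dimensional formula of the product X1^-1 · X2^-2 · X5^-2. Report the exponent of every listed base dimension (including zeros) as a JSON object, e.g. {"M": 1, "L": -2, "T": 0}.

{"L": -1, "T": 3, "M": -1, "Θ": -5}

Write exponents as rows L,T,M,Θ / cols X1,X2,X3,X4,X5:
  L: [ 1  0  0 -1  0]
  T: [ 1 -1  1  0 -1]
  M: [ 1  0  0  0  0]
  Θ: [ 1  1 -1 -1  1]
  [L]: (-1)·1+(-2)·0+(-2)·0 = -1
  [T]: (-1)·1+(-2)·-1+(-2)·-1 = 3
  [M]: (-1)·1+(-2)·0+(-2)·0 = -1
  [Θ]: (-1)·1+(-2)·1+(-2)·1 = -5
⇒ L^-1 T^3 M^-1 Θ^-5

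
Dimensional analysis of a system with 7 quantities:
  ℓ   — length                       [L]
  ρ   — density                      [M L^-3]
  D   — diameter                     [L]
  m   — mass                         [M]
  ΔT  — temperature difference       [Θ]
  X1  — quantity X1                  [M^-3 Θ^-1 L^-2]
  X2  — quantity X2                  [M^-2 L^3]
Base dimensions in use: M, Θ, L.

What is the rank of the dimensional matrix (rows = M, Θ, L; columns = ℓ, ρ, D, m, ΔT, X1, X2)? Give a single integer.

Exponent matrix [M,Θ,L] × [ℓ,ρ,D,m,ΔT,X1,X2]:
  M: [ 0  1  0  1  0 -3 -2]
  Θ: [ 0  0  0  0  1 -1  0]
  L: [ 1 -3  1  0  0 -2  3]
Row reduction gives pivot columns ℓ,ρ,ΔT; rank = 3

3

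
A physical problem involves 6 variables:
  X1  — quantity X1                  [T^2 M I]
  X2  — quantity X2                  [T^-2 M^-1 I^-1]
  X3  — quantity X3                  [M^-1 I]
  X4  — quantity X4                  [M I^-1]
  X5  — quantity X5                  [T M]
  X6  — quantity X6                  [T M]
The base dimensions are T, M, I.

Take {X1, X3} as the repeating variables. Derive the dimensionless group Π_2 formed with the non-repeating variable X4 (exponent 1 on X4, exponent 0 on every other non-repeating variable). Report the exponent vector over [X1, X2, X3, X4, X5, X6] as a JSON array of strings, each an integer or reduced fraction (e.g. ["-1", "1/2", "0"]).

Dimensional matrix (T×M×I by X1×X2×X3×X4×X5×X6):
  T: [ 2 -2  0  0  1  1]
  M: [ 1 -1 -1  1  1  1]
  I: [ 1 -1  1 -1  0  0]
Row reduction gives pivot columns X1,X3; rank = 2
Pivot set = {X1,X3}, free = {X2,X4,X5,X6}
RREF:
  r0: [   1   -1    0    0  1/2  1/2]
  r1: [   0    0    1   -1 -1/2 -1/2]
  r2: [   0    0    0    0    0    0]
Fix exponent of X4 at 1, X2 at 0, X5 at 0, X6 at 0; solve each RREF row for its pivot's exponent:
  r0: exp(X1) + (0)·1 = 0 ⇒ exp(X1) = 0
  r1: exp(X3) + (-1)·1 = 0 ⇒ exp(X3) = 1
Π_2 = X3 · X4

["0", "0", "1", "1", "0", "0"]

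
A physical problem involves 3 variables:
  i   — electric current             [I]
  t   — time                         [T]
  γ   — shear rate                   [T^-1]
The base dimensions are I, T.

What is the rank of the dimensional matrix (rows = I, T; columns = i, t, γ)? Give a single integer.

2

Dimensional matrix (I×T by i×t×γ):
  I: [ 1  0  0]
  T: [ 0  1 -1]
Echelon form has 2 nonzero rows (pivots: i,t)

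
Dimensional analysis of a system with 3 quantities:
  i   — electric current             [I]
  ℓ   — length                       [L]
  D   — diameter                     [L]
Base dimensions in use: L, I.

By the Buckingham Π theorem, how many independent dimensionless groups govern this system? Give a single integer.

1

Dimensional matrix (L×I by i×ℓ×D):
  L: [ 0  1  1]
  I: [ 1  0  0]
RREF → pivots at {i,ℓ} ⇒ r = 2
Π count = n − r = 3 − 2 = 1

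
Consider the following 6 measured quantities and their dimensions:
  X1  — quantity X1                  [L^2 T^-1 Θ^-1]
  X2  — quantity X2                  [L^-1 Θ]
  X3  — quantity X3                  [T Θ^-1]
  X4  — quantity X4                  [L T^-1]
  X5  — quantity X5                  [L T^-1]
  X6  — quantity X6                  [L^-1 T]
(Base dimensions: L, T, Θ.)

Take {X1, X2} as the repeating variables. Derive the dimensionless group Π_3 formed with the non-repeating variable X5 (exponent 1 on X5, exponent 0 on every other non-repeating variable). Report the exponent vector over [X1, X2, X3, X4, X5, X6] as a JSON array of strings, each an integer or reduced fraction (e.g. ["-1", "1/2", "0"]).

["-1", "-1", "0", "0", "1", "0"]

Exponent matrix [L,T,Θ] × [X1,X2,X3,X4,X5,X6]:
  L: [ 2 -1  0  1  1 -1]
  T: [-1  0  1 -1 -1  1]
  Θ: [-1  1 -1  0  0  0]
Echelon form has 2 nonzero rows (pivots: X1,X2)
Pivot set = {X1,X2}, free = {X3,X4,X5,X6}
RREF:
  r0: [   1    0   -1    1    1   -1]
  r1: [   0    1   -2    1    1   -1]
  r2: [   0    0    0    0    0    0]
Fix exponent of X5 at 1, X3 at 0, X4 at 0, X6 at 0; solve each RREF row for its pivot's exponent:
  r0: exp(X1) + (1)·1 = 0 ⇒ exp(X1) = -1
  r1: exp(X2) + (1)·1 = 0 ⇒ exp(X2) = -1
Π_3 = X1^-1 · X2^-1 · X5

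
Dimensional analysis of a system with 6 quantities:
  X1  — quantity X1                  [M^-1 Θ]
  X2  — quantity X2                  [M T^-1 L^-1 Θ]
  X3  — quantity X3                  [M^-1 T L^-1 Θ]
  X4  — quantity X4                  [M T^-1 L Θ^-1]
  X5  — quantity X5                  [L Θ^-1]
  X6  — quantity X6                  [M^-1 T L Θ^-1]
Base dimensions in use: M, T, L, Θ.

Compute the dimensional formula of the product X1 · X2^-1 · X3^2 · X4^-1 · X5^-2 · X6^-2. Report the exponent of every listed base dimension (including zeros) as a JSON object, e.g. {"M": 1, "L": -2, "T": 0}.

{"M": -3, "T": 2, "L": -6, "Θ": 7}

Dimensional matrix (M×T×L×Θ by X1×X2×X3×X4×X5×X6):
  M: [-1  1 -1  1  0 -1]
  T: [ 0 -1  1 -1  0  1]
  L: [ 0 -1 -1  1  1  1]
  Θ: [ 1  1  1 -1 -1 -1]
  [M]: (1)·-1+(-1)·1+(2)·-1+(-1)·1+(-2)·0+(-2)·-1 = -3
  [T]: (1)·0+(-1)·-1+(2)·1+(-1)·-1+(-2)·0+(-2)·1 = 2
  [L]: (1)·0+(-1)·-1+(2)·-1+(-1)·1+(-2)·1+(-2)·1 = -6
  [Θ]: (1)·1+(-1)·1+(2)·1+(-1)·-1+(-2)·-1+(-2)·-1 = 7
⇒ M^-3 T^2 L^-6 Θ^7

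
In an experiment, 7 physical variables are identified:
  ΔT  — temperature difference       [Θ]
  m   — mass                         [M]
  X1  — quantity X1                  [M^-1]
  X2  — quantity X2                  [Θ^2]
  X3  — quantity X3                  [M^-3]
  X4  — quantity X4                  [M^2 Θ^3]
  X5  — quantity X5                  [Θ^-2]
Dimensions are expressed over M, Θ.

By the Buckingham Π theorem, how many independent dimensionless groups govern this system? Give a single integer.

5

Write exponents as rows M,Θ / cols ΔT,m,X1,X2,X3,X4,X5:
  M: [ 0  1 -1  0 -3  2  0]
  Θ: [ 1  0  0  2  0  3 -2]
Row reduction gives pivot columns ΔT,m; rank = 2
n=7, r=2 ⇒ 5 dimensionless groups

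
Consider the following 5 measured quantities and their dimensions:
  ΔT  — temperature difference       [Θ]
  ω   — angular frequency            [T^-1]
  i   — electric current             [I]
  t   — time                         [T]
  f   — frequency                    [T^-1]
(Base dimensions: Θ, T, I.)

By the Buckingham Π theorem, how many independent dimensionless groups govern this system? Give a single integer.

2

Exponent matrix [Θ,T,I] × [ΔT,ω,i,t,f]:
  Θ: [ 1  0  0  0  0]
  T: [ 0 -1  0  1 -1]
  I: [ 0  0  1  0  0]
Row reduction gives pivot columns ΔT,ω,i; rank = 3
n=5, r=3 ⇒ 2 dimensionless groups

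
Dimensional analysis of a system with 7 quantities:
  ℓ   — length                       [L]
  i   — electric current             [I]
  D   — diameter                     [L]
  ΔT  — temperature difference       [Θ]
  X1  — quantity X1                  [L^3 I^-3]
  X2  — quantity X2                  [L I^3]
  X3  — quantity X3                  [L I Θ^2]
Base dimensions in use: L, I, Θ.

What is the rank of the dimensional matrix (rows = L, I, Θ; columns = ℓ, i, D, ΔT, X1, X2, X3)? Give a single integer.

3

Exponent matrix [L,I,Θ] × [ℓ,i,D,ΔT,X1,X2,X3]:
  L: [ 1  0  1  0  3  1  1]
  I: [ 0  1  0  0 -3  3  1]
  Θ: [ 0  0  0  1  0  0  2]
RREF → pivots at {ℓ,i,ΔT} ⇒ r = 3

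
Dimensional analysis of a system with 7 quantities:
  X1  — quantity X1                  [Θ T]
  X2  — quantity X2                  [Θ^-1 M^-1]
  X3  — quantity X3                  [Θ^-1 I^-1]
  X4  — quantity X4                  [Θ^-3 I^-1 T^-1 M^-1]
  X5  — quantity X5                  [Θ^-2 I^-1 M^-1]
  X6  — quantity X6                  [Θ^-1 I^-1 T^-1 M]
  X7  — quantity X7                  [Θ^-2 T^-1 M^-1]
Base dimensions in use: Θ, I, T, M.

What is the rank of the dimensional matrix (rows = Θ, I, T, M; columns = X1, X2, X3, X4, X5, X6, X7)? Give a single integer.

3

Exponent matrix [Θ,I,T,M] × [X1,X2,X3,X4,X5,X6,X7]:
  Θ: [ 1 -1 -1 -3 -2 -1 -2]
  I: [ 0  0 -1 -1 -1 -1  0]
  T: [ 1  0  0 -1  0 -1 -1]
  M: [ 0 -1  0 -1 -1  1 -1]
Row reduction gives pivot columns X1,X2,X3; rank = 3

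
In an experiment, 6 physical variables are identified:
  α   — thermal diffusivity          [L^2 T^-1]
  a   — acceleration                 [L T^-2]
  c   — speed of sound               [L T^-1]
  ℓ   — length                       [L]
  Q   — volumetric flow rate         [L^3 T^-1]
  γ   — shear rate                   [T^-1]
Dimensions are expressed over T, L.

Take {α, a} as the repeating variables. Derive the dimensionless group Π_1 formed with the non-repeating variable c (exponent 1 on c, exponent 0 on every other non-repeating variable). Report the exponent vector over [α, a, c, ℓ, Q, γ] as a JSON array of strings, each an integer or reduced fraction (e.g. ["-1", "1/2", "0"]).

["-1/3", "-1/3", "1", "0", "0", "0"]

Dimensional matrix (T×L by α×a×c×ℓ×Q×γ):
  T: [-1 -2 -1  0 -1 -1]
  L: [ 2  1  1  1  3  0]
Echelon form has 2 nonzero rows (pivots: α,a)
Repeat: α,a; free: c,ℓ,Q,γ
RREF:
  r0: [   1    0  1/3  2/3  5/3 -1/3]
  r1: [   0    1  1/3 -1/3 -1/3  2/3]
Fix exponent of c at 1, ℓ at 0, Q at 0, γ at 0; solve each RREF row for its pivot's exponent:
  r0: exp(α) + (1/3)·1 = 0 ⇒ exp(α) = -1/3
  r1: exp(a) + (1/3)·1 = 0 ⇒ exp(a) = -1/3
Π_1 = α^(-1/3) · a^(-1/3) · c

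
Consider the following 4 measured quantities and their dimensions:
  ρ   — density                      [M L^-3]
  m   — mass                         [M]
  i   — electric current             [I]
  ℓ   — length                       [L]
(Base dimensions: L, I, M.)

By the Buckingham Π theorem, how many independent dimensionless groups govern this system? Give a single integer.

Exponent matrix [L,I,M] × [ρ,m,i,ℓ]:
  L: [-3  0  0  1]
  I: [ 0  0  1  0]
  M: [ 1  1  0  0]
Row reduction gives pivot columns ρ,m,i; rank = 3
Π count = n − r = 4 − 3 = 1

1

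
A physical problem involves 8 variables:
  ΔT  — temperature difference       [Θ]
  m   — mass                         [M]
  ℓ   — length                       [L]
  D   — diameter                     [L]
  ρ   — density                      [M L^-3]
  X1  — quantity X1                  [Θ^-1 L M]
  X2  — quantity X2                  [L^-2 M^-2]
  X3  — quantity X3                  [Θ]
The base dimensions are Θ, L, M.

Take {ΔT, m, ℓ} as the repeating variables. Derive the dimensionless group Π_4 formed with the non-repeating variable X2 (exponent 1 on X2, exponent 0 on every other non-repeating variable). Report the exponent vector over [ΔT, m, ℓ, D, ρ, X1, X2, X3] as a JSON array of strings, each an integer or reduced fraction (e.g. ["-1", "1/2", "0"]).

Write exponents as rows Θ,L,M / cols ΔT,m,ℓ,D,ρ,X1,X2,X3:
  Θ: [ 1  0  0  0  0 -1  0  1]
  L: [ 0  0  1  1 -3  1 -2  0]
  M: [ 0  1  0  0  1  1 -2  0]
Echelon form has 3 nonzero rows (pivots: ΔT,m,ℓ)
Pivot set = {ΔT,m,ℓ}, free = {D,ρ,X1,X2,X3}
RREF:
  r0: [   1    0    0    0    0   -1    0    1]
  r1: [   0    1    0    0    1    1   -2    0]
  r2: [   0    0    1    1   -3    1   -2    0]
Fix exponent of X2 at 1, D at 0, ρ at 0, X1 at 0, X3 at 0; solve each RREF row for its pivot's exponent:
  r0: exp(ΔT) + (0)·1 = 0 ⇒ exp(ΔT) = 0
  r1: exp(m) + (-2)·1 = 0 ⇒ exp(m) = 2
  r2: exp(ℓ) + (-2)·1 = 0 ⇒ exp(ℓ) = 2
Π_4 = m^2 · ℓ^2 · X2

["0", "2", "2", "0", "0", "0", "1", "0"]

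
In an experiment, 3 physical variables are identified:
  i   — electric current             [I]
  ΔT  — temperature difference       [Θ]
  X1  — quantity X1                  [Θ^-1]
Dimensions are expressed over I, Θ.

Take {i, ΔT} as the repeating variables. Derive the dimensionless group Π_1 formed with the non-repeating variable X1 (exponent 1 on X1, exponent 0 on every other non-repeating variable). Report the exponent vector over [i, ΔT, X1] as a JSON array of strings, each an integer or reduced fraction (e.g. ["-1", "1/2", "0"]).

Dimensional matrix (I×Θ by i×ΔT×X1):
  I: [ 1  0  0]
  Θ: [ 0  1 -1]
RREF → pivots at {i,ΔT} ⇒ r = 2
Pivot set = {i,ΔT}, free = {X1}
RREF:
  r0: [   1    0    0]
  r1: [   0    1   -1]
Fix exponent of X1 at 1; solve each RREF row for its pivot's exponent:
  r0: exp(i) + (0)·1 = 0 ⇒ exp(i) = 0
  r1: exp(ΔT) + (-1)·1 = 0 ⇒ exp(ΔT) = 1
Π_1 = ΔT · X1

["0", "1", "1"]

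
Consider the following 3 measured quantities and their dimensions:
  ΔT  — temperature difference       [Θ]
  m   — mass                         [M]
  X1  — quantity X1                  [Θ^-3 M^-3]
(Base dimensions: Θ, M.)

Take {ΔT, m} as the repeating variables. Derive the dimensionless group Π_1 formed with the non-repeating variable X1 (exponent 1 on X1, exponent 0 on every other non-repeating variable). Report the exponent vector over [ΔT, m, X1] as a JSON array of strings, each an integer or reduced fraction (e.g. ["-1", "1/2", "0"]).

["3", "3", "1"]

Dimensional matrix (Θ×M by ΔT×m×X1):
  Θ: [ 1  0 -3]
  M: [ 0  1 -3]
Echelon form has 2 nonzero rows (pivots: ΔT,m)
Repeat: ΔT,m; free: X1
RREF:
  r0: [   1    0   -3]
  r1: [   0    1   -3]
Fix exponent of X1 at 1; solve each RREF row for its pivot's exponent:
  r0: exp(ΔT) + (-3)·1 = 0 ⇒ exp(ΔT) = 3
  r1: exp(m) + (-3)·1 = 0 ⇒ exp(m) = 3
Π_1 = ΔT^3 · m^3 · X1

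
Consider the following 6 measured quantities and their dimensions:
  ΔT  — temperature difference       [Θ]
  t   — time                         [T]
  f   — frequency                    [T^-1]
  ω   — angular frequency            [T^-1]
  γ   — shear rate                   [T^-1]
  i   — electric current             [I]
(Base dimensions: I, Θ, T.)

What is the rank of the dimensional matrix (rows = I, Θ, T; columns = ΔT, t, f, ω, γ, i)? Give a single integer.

Dimensional matrix (I×Θ×T by ΔT×t×f×ω×γ×i):
  I: [ 0  0  0  0  0  1]
  Θ: [ 1  0  0  0  0  0]
  T: [ 0  1 -1 -1 -1  0]
Echelon form has 3 nonzero rows (pivots: ΔT,t,i)

3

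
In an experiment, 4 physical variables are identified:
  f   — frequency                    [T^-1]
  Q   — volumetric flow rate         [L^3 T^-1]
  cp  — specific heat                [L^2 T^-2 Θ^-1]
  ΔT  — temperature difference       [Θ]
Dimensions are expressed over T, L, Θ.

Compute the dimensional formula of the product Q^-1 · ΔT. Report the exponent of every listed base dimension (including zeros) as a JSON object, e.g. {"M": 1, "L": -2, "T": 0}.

Exponent matrix [T,L,Θ] × [f,Q,cp,ΔT]:
  T: [-1 -1 -2  0]
  L: [ 0  3  2  0]
  Θ: [ 0  0 -1  1]
  [T]: (-1)·-1+(1)·0 = 1
  [L]: (-1)·3+(1)·0 = -3
  [Θ]: (-1)·0+(1)·1 = 1
⇒ T L^-3 Θ

{"T": 1, "L": -3, "Θ": 1}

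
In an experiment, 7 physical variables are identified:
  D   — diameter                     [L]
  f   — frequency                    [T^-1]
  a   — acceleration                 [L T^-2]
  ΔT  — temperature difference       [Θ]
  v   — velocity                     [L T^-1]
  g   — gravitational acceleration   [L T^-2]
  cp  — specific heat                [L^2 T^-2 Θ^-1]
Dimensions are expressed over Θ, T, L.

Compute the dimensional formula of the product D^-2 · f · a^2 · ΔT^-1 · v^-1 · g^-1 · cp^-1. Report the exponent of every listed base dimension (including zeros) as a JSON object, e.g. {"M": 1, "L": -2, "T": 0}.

Exponent matrix [Θ,T,L] × [D,f,a,ΔT,v,g,cp]:
  Θ: [ 0  0  0  1  0  0 -1]
  T: [ 0 -1 -2  0 -1 -2 -2]
  L: [ 1  0  1  0  1  1  2]
  [Θ]: (-2)·0+(1)·0+(2)·0+(-1)·1+(-1)·0+(-1)·0+(-1)·-1 = 0
  [T]: (-2)·0+(1)·-1+(2)·-2+(-1)·0+(-1)·-1+(-1)·-2+(-1)·-2 = 0
  [L]: (-2)·1+(1)·0+(2)·1+(-1)·0+(-1)·1+(-1)·1+(-1)·2 = -4
⇒ L^-4

{"Θ": 0, "T": 0, "L": -4}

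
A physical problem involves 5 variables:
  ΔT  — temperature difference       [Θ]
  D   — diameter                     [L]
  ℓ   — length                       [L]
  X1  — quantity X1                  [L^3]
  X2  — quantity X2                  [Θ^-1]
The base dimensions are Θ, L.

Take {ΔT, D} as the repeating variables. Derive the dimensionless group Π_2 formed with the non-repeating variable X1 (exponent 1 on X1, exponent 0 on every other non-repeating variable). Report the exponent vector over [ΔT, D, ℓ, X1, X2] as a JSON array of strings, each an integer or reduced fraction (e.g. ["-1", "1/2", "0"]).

Exponent matrix [Θ,L] × [ΔT,D,ℓ,X1,X2]:
  Θ: [ 1  0  0  0 -1]
  L: [ 0  1  1  3  0]
Row reduction gives pivot columns ΔT,D; rank = 2
Repeat: ΔT,D; free: ℓ,X1,X2
RREF:
  r0: [   1    0    0    0   -1]
  r1: [   0    1    1    3    0]
Fix exponent of X1 at 1, ℓ at 0, X2 at 0; solve each RREF row for its pivot's exponent:
  r0: exp(ΔT) + (0)·1 = 0 ⇒ exp(ΔT) = 0
  r1: exp(D) + (3)·1 = 0 ⇒ exp(D) = -3
Π_2 = D^-3 · X1

["0", "-3", "0", "1", "0"]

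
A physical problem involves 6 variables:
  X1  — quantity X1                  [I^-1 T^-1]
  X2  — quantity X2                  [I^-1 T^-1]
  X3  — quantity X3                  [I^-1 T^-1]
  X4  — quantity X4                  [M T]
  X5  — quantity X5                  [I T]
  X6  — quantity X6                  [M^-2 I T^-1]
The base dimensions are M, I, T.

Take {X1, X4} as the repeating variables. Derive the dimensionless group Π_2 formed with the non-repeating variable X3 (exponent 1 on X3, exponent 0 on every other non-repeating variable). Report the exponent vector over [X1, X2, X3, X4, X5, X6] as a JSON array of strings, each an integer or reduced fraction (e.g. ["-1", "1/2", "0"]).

["-1", "0", "1", "0", "0", "0"]

Exponent matrix [M,I,T] × [X1,X2,X3,X4,X5,X6]:
  M: [ 0  0  0  1  0 -2]
  I: [-1 -1 -1  0  1  1]
  T: [-1 -1 -1  1  1 -1]
RREF → pivots at {X1,X4} ⇒ r = 2
Repeat: X1,X4; free: X2,X3,X5,X6
RREF:
  r0: [   1    1    1    0   -1   -1]
  r1: [   0    0    0    1    0   -2]
  r2: [   0    0    0    0    0    0]
Fix exponent of X3 at 1, X2 at 0, X5 at 0, X6 at 0; solve each RREF row for its pivot's exponent:
  r0: exp(X1) + (1)·1 = 0 ⇒ exp(X1) = -1
  r1: exp(X4) + (0)·1 = 0 ⇒ exp(X4) = 0
Π_2 = X1^-1 · X3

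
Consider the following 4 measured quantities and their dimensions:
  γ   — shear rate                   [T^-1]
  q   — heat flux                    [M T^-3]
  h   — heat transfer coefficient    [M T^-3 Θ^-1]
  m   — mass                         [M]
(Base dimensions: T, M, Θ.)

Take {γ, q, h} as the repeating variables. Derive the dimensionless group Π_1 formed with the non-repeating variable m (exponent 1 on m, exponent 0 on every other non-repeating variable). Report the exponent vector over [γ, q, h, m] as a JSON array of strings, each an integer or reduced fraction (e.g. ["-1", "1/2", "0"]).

Write exponents as rows T,M,Θ / cols γ,q,h,m:
  T: [-1 -3 -3  0]
  M: [ 0  1  1  1]
  Θ: [ 0  0 -1  0]
RREF → pivots at {γ,q,h} ⇒ r = 3
Pivot set = {γ,q,h}, free = {m}
RREF:
  r0: [   1    0    0   -3]
  r1: [   0    1    0    1]
  r2: [   0    0    1    0]
Fix exponent of m at 1; solve each RREF row for its pivot's exponent:
  r0: exp(γ) + (-3)·1 = 0 ⇒ exp(γ) = 3
  r1: exp(q) + (1)·1 = 0 ⇒ exp(q) = -1
  r2: exp(h) + (0)·1 = 0 ⇒ exp(h) = 0
Π_1 = γ^3 · q^-1 · m

["3", "-1", "0", "1"]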